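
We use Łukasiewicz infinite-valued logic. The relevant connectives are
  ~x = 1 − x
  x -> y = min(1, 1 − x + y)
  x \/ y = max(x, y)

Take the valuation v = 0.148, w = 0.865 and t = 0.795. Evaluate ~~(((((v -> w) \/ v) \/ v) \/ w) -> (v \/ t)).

0.795

v -> w = min(1, 1 − 0.148 + 0.865) = min(1, 1.717) = 1.000
(v -> w) \/ v = max(1.000, 0.148) = 1.000
((v -> w) \/ v) \/ v = max(1.000, 0.148) = 1.000
(((v -> w) \/ v) \/ v) \/ w = max(1.000, 0.865) = 1.000
v \/ t = max(0.148, 0.795) = 0.795
((((v -> w) \/ v) \/ v) \/ w) -> (v \/ t) = min(1, 1 − 1.000 + 0.795) = min(1, 0.795) = 0.795
~(((((v -> w) \/ v) \/ v) \/ w) -> (v \/ t)) = 1 − 0.795 = 0.205
~~(((((v -> w) \/ v) \/ v) \/ w) -> (v \/ t)) = 1 − 0.205 = 0.795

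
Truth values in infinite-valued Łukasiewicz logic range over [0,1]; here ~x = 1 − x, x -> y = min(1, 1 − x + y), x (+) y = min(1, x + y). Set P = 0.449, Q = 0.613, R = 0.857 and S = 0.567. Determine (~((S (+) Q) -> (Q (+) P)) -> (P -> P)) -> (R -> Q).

0.756

S (+) Q = min(1, 0.567 + 0.613) = min(1, 1.180) = 1.000
Q (+) P = min(1, 0.613 + 0.449) = min(1, 1.062) = 1.000
(S (+) Q) -> (Q (+) P) = min(1, 1 − 1.000 + 1.000) = min(1, 1.000) = 1.000
~((S (+) Q) -> (Q (+) P)) = 1 − 1.000 = 0.000
P -> P = min(1, 1 − 0.449 + 0.449) = min(1, 1.000) = 1.000
~((S (+) Q) -> (Q (+) P)) -> (P -> P) = min(1, 1 − 0.000 + 1.000) = min(1, 2.000) = 1.000
R -> Q = min(1, 1 − 0.857 + 0.613) = min(1, 0.756) = 0.756
(~((S (+) Q) -> (Q (+) P)) -> (P -> P)) -> (R -> Q) = min(1, 1 − 1.000 + 0.756) = min(1, 0.756) = 0.756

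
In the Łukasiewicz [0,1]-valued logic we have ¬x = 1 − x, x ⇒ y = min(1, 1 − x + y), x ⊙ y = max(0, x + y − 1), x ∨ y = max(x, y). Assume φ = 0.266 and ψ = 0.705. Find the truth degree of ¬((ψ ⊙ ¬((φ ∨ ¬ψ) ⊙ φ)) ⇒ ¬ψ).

0.410

¬ψ = 1 − 0.705 = 0.295
φ ∨ ¬ψ = max(0.266, 0.295) = 0.295
(φ ∨ ¬ψ) ⊙ φ = max(0, 0.295 + 0.266 − 1) = max(0, -0.439) = 0.000
¬((φ ∨ ¬ψ) ⊙ φ) = 1 − 0.000 = 1.000
ψ ⊙ ¬((φ ∨ ¬ψ) ⊙ φ) = max(0, 0.705 + 1.000 − 1) = max(0, 0.705) = 0.705
(ψ ⊙ ¬((φ ∨ ¬ψ) ⊙ φ)) ⇒ ¬ψ = min(1, 1 − 0.705 + 0.295) = min(1, 0.590) = 0.590
¬((ψ ⊙ ¬((φ ∨ ¬ψ) ⊙ φ)) ⇒ ¬ψ) = 1 − 0.590 = 0.410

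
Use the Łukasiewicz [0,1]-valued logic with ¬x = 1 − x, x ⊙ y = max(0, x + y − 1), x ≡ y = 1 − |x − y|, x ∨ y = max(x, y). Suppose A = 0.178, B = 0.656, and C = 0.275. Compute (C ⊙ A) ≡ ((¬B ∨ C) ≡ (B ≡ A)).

0.178

C ⊙ A = max(0, 0.275 + 0.178 − 1) = max(0, -0.547) = 0.000
¬B = 1 − 0.656 = 0.344
¬B ∨ C = max(0.344, 0.275) = 0.344
B ≡ A = 1 − |0.656 − 0.178| = 1 − 0.478 = 0.522
(¬B ∨ C) ≡ (B ≡ A) = 1 − |0.344 − 0.522| = 1 − 0.178 = 0.822
(C ⊙ A) ≡ ((¬B ∨ C) ≡ (B ≡ A)) = 1 − |0.000 − 0.822| = 1 − 0.822 = 0.178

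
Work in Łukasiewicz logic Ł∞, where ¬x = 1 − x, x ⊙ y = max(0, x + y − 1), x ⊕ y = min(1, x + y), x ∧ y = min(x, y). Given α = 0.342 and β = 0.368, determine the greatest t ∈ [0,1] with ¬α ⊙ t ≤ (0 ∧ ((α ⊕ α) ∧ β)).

¬α = 1 − 0.342 = 0.658
So the left factor is ¬α = 0.658.
α ⊕ α = min(1, 0.342 + 0.342) = min(1, 0.684) = 0.684
(α ⊕ α) ∧ β = min(0.684, 0.368) = 0.368
0 ∧ ((α ⊕ α) ∧ β) = min(0.000, 0.368) = 0.000
So the right-hand bound is 0 ∧ ((α ⊕ α) ∧ β) = 0.000.
The residuum of the Łukasiewicz t-norm gives the supremum: min(1, 1 − 0.658 + 0.000).
1 − 0.658 + 0.000 = 0.342, so t = min(1, 0.342) = 0.342.
Check: 0.658 ⊙ 0.342 = max(0, 0.000) = 0.000 ≤ 0.000.

0.342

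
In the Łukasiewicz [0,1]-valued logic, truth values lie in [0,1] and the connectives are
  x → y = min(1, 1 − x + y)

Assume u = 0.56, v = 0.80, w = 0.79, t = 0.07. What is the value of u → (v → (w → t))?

w → t = min(1, 1 − 0.79 + 0.07) = min(1, 0.28) = 0.28
v → (w → t) = min(1, 1 − 0.80 + 0.28) = min(1, 0.48) = 0.48
u → (v → (w → t)) = min(1, 1 − 0.56 + 0.48) = min(1, 0.92) = 0.92

0.92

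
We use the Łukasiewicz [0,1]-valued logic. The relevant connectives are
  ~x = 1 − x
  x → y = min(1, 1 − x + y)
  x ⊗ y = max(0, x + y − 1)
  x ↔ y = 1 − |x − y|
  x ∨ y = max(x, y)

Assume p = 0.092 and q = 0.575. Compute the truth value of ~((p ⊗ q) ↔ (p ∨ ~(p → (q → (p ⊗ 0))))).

0.092

p ⊗ q = max(0, 0.092 + 0.575 − 1) = max(0, -0.333) = 0.000
p ⊗ 0 = max(0, 0.092 + 0.000 − 1) = max(0, -0.908) = 0.000
q → (p ⊗ 0) = min(1, 1 − 0.575 + 0.000) = min(1, 0.425) = 0.425
p → (q → (p ⊗ 0)) = min(1, 1 − 0.092 + 0.425) = min(1, 1.333) = 1.000
~(p → (q → (p ⊗ 0))) = 1 − 1.000 = 0.000
p ∨ ~(p → (q → (p ⊗ 0))) = max(0.092, 0.000) = 0.092
(p ⊗ q) ↔ (p ∨ ~(p → (q → (p ⊗ 0)))) = 1 − |0.000 − 0.092| = 1 − 0.092 = 0.908
~((p ⊗ q) ↔ (p ∨ ~(p → (q → (p ⊗ 0))))) = 1 − 0.908 = 0.092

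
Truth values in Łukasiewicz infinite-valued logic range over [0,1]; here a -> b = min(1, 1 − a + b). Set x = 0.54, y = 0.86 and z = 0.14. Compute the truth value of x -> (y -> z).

0.74

y -> z = min(1, 1 − 0.86 + 0.14) = min(1, 0.28) = 0.28
x -> (y -> z) = min(1, 1 − 0.54 + 0.28) = min(1, 0.74) = 0.74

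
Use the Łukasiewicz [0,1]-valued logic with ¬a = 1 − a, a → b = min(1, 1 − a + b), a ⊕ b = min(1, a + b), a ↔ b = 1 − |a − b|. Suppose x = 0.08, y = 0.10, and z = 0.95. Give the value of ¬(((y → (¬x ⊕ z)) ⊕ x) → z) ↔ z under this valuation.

¬x = 1 − 0.08 = 0.92
¬x ⊕ z = min(1, 0.92 + 0.95) = min(1, 1.87) = 1.00
y → (¬x ⊕ z) = min(1, 1 − 0.10 + 1.00) = min(1, 1.90) = 1.00
(y → (¬x ⊕ z)) ⊕ x = min(1, 1.00 + 0.08) = min(1, 1.08) = 1.00
((y → (¬x ⊕ z)) ⊕ x) → z = min(1, 1 − 1.00 + 0.95) = min(1, 0.95) = 0.95
¬(((y → (¬x ⊕ z)) ⊕ x) → z) = 1 − 0.95 = 0.05
¬(((y → (¬x ⊕ z)) ⊕ x) → z) ↔ z = 1 − |0.05 − 0.95| = 1 − 0.90 = 0.10

0.10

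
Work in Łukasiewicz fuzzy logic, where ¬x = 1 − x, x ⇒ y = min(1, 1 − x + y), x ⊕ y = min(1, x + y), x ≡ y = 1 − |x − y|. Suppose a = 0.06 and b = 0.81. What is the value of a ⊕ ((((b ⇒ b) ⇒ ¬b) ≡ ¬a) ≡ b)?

b ⇒ b = min(1, 1 − 0.81 + 0.81) = min(1, 1.00) = 1.00
¬b = 1 − 0.81 = 0.19
(b ⇒ b) ⇒ ¬b = min(1, 1 − 1.00 + 0.19) = min(1, 0.19) = 0.19
¬a = 1 − 0.06 = 0.94
((b ⇒ b) ⇒ ¬b) ≡ ¬a = 1 − |0.19 − 0.94| = 1 − 0.75 = 0.25
(((b ⇒ b) ⇒ ¬b) ≡ ¬a) ≡ b = 1 − |0.25 − 0.81| = 1 − 0.56 = 0.44
a ⊕ ((((b ⇒ b) ⇒ ¬b) ≡ ¬a) ≡ b) = min(1, 0.06 + 0.44) = min(1, 0.50) = 0.50

0.50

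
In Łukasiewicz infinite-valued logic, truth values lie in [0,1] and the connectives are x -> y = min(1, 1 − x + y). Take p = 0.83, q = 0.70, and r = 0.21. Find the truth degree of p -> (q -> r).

0.68

q -> r = min(1, 1 − 0.70 + 0.21) = min(1, 0.51) = 0.51
p -> (q -> r) = min(1, 1 − 0.83 + 0.51) = min(1, 0.68) = 0.68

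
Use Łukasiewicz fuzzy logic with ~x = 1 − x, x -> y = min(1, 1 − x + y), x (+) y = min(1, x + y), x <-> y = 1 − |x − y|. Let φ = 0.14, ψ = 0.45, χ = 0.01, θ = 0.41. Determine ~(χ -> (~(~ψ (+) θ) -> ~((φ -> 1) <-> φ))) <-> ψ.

0.55

~ψ = 1 − 0.45 = 0.55
~ψ (+) θ = min(1, 0.55 + 0.41) = min(1, 0.96) = 0.96
~(~ψ (+) θ) = 1 − 0.96 = 0.04
φ -> 1 = min(1, 1 − 0.14 + 1.00) = min(1, 1.86) = 1.00
(φ -> 1) <-> φ = 1 − |1.00 − 0.14| = 1 − 0.86 = 0.14
~((φ -> 1) <-> φ) = 1 − 0.14 = 0.86
~(~ψ (+) θ) -> ~((φ -> 1) <-> φ) = min(1, 1 − 0.04 + 0.86) = min(1, 1.82) = 1.00
χ -> (~(~ψ (+) θ) -> ~((φ -> 1) <-> φ)) = min(1, 1 − 0.01 + 1.00) = min(1, 1.99) = 1.00
~(χ -> (~(~ψ (+) θ) -> ~((φ -> 1) <-> φ))) = 1 − 1.00 = 0.00
~(χ -> (~(~ψ (+) θ) -> ~((φ -> 1) <-> φ))) <-> ψ = 1 − |0.00 − 0.45| = 1 − 0.45 = 0.55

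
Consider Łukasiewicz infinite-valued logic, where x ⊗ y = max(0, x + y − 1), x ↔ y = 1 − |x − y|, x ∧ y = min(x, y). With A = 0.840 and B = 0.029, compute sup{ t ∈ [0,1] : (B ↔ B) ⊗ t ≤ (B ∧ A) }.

0.029

B ↔ B = 1 − |0.029 − 0.029| = 1 − 0.000 = 1.000
So the left factor is B ↔ B = 1.000.
B ∧ A = min(0.029, 0.840) = 0.029
So the right-hand bound is B ∧ A = 0.029.
The residuum of the Łukasiewicz t-norm gives the supremum: min(1, 1 − 1.000 + 0.029).
1 − 1.000 + 0.029 = 0.029, so t = min(1, 0.029) = 0.029.
Check: 1.000 ⊗ 0.029 = max(0, 0.029) = 0.029 ≤ 0.029.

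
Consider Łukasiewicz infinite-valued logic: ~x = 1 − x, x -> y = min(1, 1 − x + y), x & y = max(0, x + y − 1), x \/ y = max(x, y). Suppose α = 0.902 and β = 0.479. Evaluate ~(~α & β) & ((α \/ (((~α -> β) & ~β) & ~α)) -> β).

~α = 1 − 0.902 = 0.098
~α & β = max(0, 0.098 + 0.479 − 1) = max(0, -0.423) = 0.000
~(~α & β) = 1 − 0.000 = 1.000
~α -> β = min(1, 1 − 0.098 + 0.479) = min(1, 1.381) = 1.000
~β = 1 − 0.479 = 0.521
(~α -> β) & ~β = max(0, 1.000 + 0.521 − 1) = max(0, 0.521) = 0.521
((~α -> β) & ~β) & ~α = max(0, 0.521 + 0.098 − 1) = max(0, -0.381) = 0.000
α \/ (((~α -> β) & ~β) & ~α) = max(0.902, 0.000) = 0.902
(α \/ (((~α -> β) & ~β) & ~α)) -> β = min(1, 1 − 0.902 + 0.479) = min(1, 0.577) = 0.577
~(~α & β) & ((α \/ (((~α -> β) & ~β) & ~α)) -> β) = max(0, 1.000 + 0.577 − 1) = max(0, 0.577) = 0.577

0.577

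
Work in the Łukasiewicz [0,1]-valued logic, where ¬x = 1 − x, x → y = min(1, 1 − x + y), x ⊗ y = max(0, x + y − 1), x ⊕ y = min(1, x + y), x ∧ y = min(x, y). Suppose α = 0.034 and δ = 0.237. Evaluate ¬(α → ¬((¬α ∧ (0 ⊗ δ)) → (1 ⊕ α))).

0.034

¬α = 1 − 0.034 = 0.966
0 ⊗ δ = max(0, 0.000 + 0.237 − 1) = max(0, -0.763) = 0.000
¬α ∧ (0 ⊗ δ) = min(0.966, 0.000) = 0.000
1 ⊕ α = min(1, 1.000 + 0.034) = min(1, 1.034) = 1.000
(¬α ∧ (0 ⊗ δ)) → (1 ⊕ α) = min(1, 1 − 0.000 + 1.000) = min(1, 2.000) = 1.000
¬((¬α ∧ (0 ⊗ δ)) → (1 ⊕ α)) = 1 − 1.000 = 0.000
α → ¬((¬α ∧ (0 ⊗ δ)) → (1 ⊕ α)) = min(1, 1 − 0.034 + 0.000) = min(1, 0.966) = 0.966
¬(α → ¬((¬α ∧ (0 ⊗ δ)) → (1 ⊕ α))) = 1 − 0.966 = 0.034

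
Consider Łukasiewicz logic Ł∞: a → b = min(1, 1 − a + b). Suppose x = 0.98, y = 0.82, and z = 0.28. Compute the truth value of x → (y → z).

y → z = min(1, 1 − 0.82 + 0.28) = min(1, 0.46) = 0.46
x → (y → z) = min(1, 1 − 0.98 + 0.46) = min(1, 0.48) = 0.48

0.48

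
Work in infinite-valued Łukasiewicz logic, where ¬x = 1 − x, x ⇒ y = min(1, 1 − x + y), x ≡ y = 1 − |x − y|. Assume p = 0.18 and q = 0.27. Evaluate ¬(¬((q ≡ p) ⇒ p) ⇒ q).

q ≡ p = 1 − |0.27 − 0.18| = 1 − 0.09 = 0.91
(q ≡ p) ⇒ p = min(1, 1 − 0.91 + 0.18) = min(1, 0.27) = 0.27
¬((q ≡ p) ⇒ p) = 1 − 0.27 = 0.73
¬((q ≡ p) ⇒ p) ⇒ q = min(1, 1 − 0.73 + 0.27) = min(1, 0.54) = 0.54
¬(¬((q ≡ p) ⇒ p) ⇒ q) = 1 − 0.54 = 0.46

0.46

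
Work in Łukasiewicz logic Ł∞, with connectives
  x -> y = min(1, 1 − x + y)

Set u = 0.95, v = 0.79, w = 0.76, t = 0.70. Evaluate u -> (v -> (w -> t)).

w -> t = min(1, 1 − 0.76 + 0.70) = min(1, 0.94) = 0.94
v -> (w -> t) = min(1, 1 − 0.79 + 0.94) = min(1, 1.15) = 1.00
u -> (v -> (w -> t)) = min(1, 1 − 0.95 + 1.00) = min(1, 1.05) = 1.00

1.00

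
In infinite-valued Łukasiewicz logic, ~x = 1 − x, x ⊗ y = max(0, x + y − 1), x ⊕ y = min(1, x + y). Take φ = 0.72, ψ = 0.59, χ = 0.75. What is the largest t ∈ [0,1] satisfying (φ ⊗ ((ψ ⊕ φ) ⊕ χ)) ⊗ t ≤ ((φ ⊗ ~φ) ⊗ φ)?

ψ ⊕ φ = min(1, 0.59 + 0.72) = min(1, 1.31) = 1.00
(ψ ⊕ φ) ⊕ χ = min(1, 1.00 + 0.75) = min(1, 1.75) = 1.00
φ ⊗ ((ψ ⊕ φ) ⊕ χ) = max(0, 0.72 + 1.00 − 1) = max(0, 0.72) = 0.72
So the left factor is φ ⊗ ((ψ ⊕ φ) ⊕ χ) = 0.72.
~φ = 1 − 0.72 = 0.28
φ ⊗ ~φ = max(0, 0.72 + 0.28 − 1) = max(0, 0.00) = 0.00
(φ ⊗ ~φ) ⊗ φ = max(0, 0.00 + 0.72 − 1) = max(0, -0.28) = 0.00
So the right-hand bound is (φ ⊗ ~φ) ⊗ φ = 0.00.
The residuum of the Łukasiewicz t-norm gives the supremum: min(1, 1 − 0.72 + 0.00).
1 − 0.72 + 0.00 = 0.28, so t = min(1, 0.28) = 0.28.
Check: 0.72 ⊗ 0.28 = max(0, 0.00) = 0.00 ≤ 0.00.

0.28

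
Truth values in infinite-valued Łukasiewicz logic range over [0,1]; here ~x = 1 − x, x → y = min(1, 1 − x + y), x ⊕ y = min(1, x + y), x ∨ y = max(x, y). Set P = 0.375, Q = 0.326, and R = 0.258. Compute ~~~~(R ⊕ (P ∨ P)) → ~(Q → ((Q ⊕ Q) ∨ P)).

0.367

P ∨ P = max(0.375, 0.375) = 0.375
R ⊕ (P ∨ P) = min(1, 0.258 + 0.375) = min(1, 0.633) = 0.633
~(R ⊕ (P ∨ P)) = 1 − 0.633 = 0.367
~~(R ⊕ (P ∨ P)) = 1 − 0.367 = 0.633
~~~(R ⊕ (P ∨ P)) = 1 − 0.633 = 0.367
~~~~(R ⊕ (P ∨ P)) = 1 − 0.367 = 0.633
Q ⊕ Q = min(1, 0.326 + 0.326) = min(1, 0.652) = 0.652
(Q ⊕ Q) ∨ P = max(0.652, 0.375) = 0.652
Q → ((Q ⊕ Q) ∨ P) = min(1, 1 − 0.326 + 0.652) = min(1, 1.326) = 1.000
~(Q → ((Q ⊕ Q) ∨ P)) = 1 − 1.000 = 0.000
~~~~(R ⊕ (P ∨ P)) → ~(Q → ((Q ⊕ Q) ∨ P)) = min(1, 1 − 0.633 + 0.000) = min(1, 0.367) = 0.367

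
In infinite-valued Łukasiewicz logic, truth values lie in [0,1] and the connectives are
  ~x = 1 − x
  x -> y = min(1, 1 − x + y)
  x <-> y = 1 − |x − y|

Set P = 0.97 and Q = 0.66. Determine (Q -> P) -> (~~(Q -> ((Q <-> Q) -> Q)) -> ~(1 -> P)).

0.03

Q -> P = min(1, 1 − 0.66 + 0.97) = min(1, 1.31) = 1.00
Q <-> Q = 1 − |0.66 − 0.66| = 1 − 0.00 = 1.00
(Q <-> Q) -> Q = min(1, 1 − 1.00 + 0.66) = min(1, 0.66) = 0.66
Q -> ((Q <-> Q) -> Q) = min(1, 1 − 0.66 + 0.66) = min(1, 1.00) = 1.00
~(Q -> ((Q <-> Q) -> Q)) = 1 − 1.00 = 0.00
~~(Q -> ((Q <-> Q) -> Q)) = 1 − 0.00 = 1.00
1 -> P = min(1, 1 − 1.00 + 0.97) = min(1, 0.97) = 0.97
~(1 -> P) = 1 − 0.97 = 0.03
~~(Q -> ((Q <-> Q) -> Q)) -> ~(1 -> P) = min(1, 1 − 1.00 + 0.03) = min(1, 0.03) = 0.03
(Q -> P) -> (~~(Q -> ((Q <-> Q) -> Q)) -> ~(1 -> P)) = min(1, 1 − 1.00 + 0.03) = min(1, 0.03) = 0.03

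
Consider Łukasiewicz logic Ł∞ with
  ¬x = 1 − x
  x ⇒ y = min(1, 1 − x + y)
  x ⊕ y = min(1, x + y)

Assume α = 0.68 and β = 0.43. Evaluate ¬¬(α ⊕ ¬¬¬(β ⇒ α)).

β ⇒ α = min(1, 1 − 0.43 + 0.68) = min(1, 1.25) = 1.00
¬(β ⇒ α) = 1 − 1.00 = 0.00
¬¬(β ⇒ α) = 1 − 0.00 = 1.00
¬¬¬(β ⇒ α) = 1 − 1.00 = 0.00
α ⊕ ¬¬¬(β ⇒ α) = min(1, 0.68 + 0.00) = min(1, 0.68) = 0.68
¬(α ⊕ ¬¬¬(β ⇒ α)) = 1 − 0.68 = 0.32
¬¬(α ⊕ ¬¬¬(β ⇒ α)) = 1 − 0.32 = 0.68

0.68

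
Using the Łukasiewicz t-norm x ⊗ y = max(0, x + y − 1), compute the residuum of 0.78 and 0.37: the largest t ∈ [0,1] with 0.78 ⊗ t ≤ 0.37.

0.59

The residuum of the Łukasiewicz t-norm gives the supremum: min(1, 1 − 0.78 + 0.37).
1 − 0.78 + 0.37 = 0.59, so t = min(1, 0.59) = 0.59.
Check: 0.78 ⊗ 0.59 = max(0, 0.37) = 0.37 ≤ 0.37.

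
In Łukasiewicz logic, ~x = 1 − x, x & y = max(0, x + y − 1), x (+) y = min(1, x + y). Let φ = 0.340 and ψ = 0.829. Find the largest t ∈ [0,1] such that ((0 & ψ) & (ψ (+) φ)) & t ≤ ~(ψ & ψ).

1.000

0 & ψ = max(0, 0.000 + 0.829 − 1) = max(0, -0.171) = 0.000
ψ (+) φ = min(1, 0.829 + 0.340) = min(1, 1.169) = 1.000
(0 & ψ) & (ψ (+) φ) = max(0, 0.000 + 1.000 − 1) = max(0, 0.000) = 0.000
So the left factor is (0 & ψ) & (ψ (+) φ) = 0.000.
ψ & ψ = max(0, 0.829 + 0.829 − 1) = max(0, 0.658) = 0.658
~(ψ & ψ) = 1 − 0.658 = 0.342
So the right-hand bound is ~(ψ & ψ) = 0.342.
The residuum of the Łukasiewicz t-norm gives the supremum: min(1, 1 − 0.000 + 0.342).
1 − 0.000 + 0.342 = 1.342, so t = min(1, 1.342) = 1.000.
Check: 0.000 & 1.000 = max(0, 0.000) = 0.000 ≤ 0.342.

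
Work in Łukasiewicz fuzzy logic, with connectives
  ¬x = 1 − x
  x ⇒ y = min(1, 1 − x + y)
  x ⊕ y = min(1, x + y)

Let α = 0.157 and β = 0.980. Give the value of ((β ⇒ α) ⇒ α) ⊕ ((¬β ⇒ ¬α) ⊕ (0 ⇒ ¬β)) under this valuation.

β ⇒ α = min(1, 1 − 0.980 + 0.157) = min(1, 0.177) = 0.177
(β ⇒ α) ⇒ α = min(1, 1 − 0.177 + 0.157) = min(1, 0.980) = 0.980
¬β = 1 − 0.980 = 0.020
¬α = 1 − 0.157 = 0.843
¬β ⇒ ¬α = min(1, 1 − 0.020 + 0.843) = min(1, 1.823) = 1.000
0 ⇒ ¬β = min(1, 1 − 0.000 + 0.020) = min(1, 1.020) = 1.000
(¬β ⇒ ¬α) ⊕ (0 ⇒ ¬β) = min(1, 1.000 + 1.000) = min(1, 2.000) = 1.000
((β ⇒ α) ⇒ α) ⊕ ((¬β ⇒ ¬α) ⊕ (0 ⇒ ¬β)) = min(1, 0.980 + 1.000) = min(1, 1.980) = 1.000

1.000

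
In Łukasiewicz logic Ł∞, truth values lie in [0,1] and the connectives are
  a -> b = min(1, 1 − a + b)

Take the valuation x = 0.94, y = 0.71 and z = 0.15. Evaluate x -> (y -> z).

y -> z = min(1, 1 − 0.71 + 0.15) = min(1, 0.44) = 0.44
x -> (y -> z) = min(1, 1 − 0.94 + 0.44) = min(1, 0.50) = 0.50

0.50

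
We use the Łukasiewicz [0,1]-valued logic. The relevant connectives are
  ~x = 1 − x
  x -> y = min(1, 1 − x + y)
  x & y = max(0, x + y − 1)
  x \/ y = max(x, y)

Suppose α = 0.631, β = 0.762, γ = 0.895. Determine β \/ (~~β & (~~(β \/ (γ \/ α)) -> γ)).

0.762

~β = 1 − 0.762 = 0.238
~~β = 1 − 0.238 = 0.762
γ \/ α = max(0.895, 0.631) = 0.895
β \/ (γ \/ α) = max(0.762, 0.895) = 0.895
~(β \/ (γ \/ α)) = 1 − 0.895 = 0.105
~~(β \/ (γ \/ α)) = 1 − 0.105 = 0.895
~~(β \/ (γ \/ α)) -> γ = min(1, 1 − 0.895 + 0.895) = min(1, 1.000) = 1.000
~~β & (~~(β \/ (γ \/ α)) -> γ) = max(0, 0.762 + 1.000 − 1) = max(0, 0.762) = 0.762
β \/ (~~β & (~~(β \/ (γ \/ α)) -> γ)) = max(0.762, 0.762) = 0.762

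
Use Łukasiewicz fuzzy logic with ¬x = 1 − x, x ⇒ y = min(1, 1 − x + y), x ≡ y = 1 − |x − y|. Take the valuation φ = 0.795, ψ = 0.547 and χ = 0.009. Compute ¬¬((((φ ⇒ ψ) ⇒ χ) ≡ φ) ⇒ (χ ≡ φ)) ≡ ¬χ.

0.761

φ ⇒ ψ = min(1, 1 − 0.795 + 0.547) = min(1, 0.752) = 0.752
(φ ⇒ ψ) ⇒ χ = min(1, 1 − 0.752 + 0.009) = min(1, 0.257) = 0.257
((φ ⇒ ψ) ⇒ χ) ≡ φ = 1 − |0.257 − 0.795| = 1 − 0.538 = 0.462
χ ≡ φ = 1 − |0.009 − 0.795| = 1 − 0.786 = 0.214
(((φ ⇒ ψ) ⇒ χ) ≡ φ) ⇒ (χ ≡ φ) = min(1, 1 − 0.462 + 0.214) = min(1, 0.752) = 0.752
¬((((φ ⇒ ψ) ⇒ χ) ≡ φ) ⇒ (χ ≡ φ)) = 1 − 0.752 = 0.248
¬¬((((φ ⇒ ψ) ⇒ χ) ≡ φ) ⇒ (χ ≡ φ)) = 1 − 0.248 = 0.752
¬χ = 1 − 0.009 = 0.991
¬¬((((φ ⇒ ψ) ⇒ χ) ≡ φ) ⇒ (χ ≡ φ)) ≡ ¬χ = 1 − |0.752 − 0.991| = 1 − 0.239 = 0.761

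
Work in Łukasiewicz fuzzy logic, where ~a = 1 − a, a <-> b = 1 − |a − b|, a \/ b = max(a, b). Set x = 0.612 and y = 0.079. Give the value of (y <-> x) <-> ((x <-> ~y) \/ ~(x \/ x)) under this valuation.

0.776

y <-> x = 1 − |0.079 − 0.612| = 1 − 0.533 = 0.467
~y = 1 − 0.079 = 0.921
x <-> ~y = 1 − |0.612 − 0.921| = 1 − 0.309 = 0.691
x \/ x = max(0.612, 0.612) = 0.612
~(x \/ x) = 1 − 0.612 = 0.388
(x <-> ~y) \/ ~(x \/ x) = max(0.691, 0.388) = 0.691
(y <-> x) <-> ((x <-> ~y) \/ ~(x \/ x)) = 1 − |0.467 − 0.691| = 1 − 0.224 = 0.776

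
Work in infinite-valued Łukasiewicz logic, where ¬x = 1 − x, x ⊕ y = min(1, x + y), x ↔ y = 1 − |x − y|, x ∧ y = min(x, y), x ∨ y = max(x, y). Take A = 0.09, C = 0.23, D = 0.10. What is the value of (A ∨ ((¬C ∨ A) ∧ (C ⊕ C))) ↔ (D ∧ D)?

¬C = 1 − 0.23 = 0.77
¬C ∨ A = max(0.77, 0.09) = 0.77
C ⊕ C = min(1, 0.23 + 0.23) = min(1, 0.46) = 0.46
(¬C ∨ A) ∧ (C ⊕ C) = min(0.77, 0.46) = 0.46
A ∨ ((¬C ∨ A) ∧ (C ⊕ C)) = max(0.09, 0.46) = 0.46
D ∧ D = min(0.10, 0.10) = 0.10
(A ∨ ((¬C ∨ A) ∧ (C ⊕ C))) ↔ (D ∧ D) = 1 − |0.46 − 0.10| = 1 − 0.36 = 0.64

0.64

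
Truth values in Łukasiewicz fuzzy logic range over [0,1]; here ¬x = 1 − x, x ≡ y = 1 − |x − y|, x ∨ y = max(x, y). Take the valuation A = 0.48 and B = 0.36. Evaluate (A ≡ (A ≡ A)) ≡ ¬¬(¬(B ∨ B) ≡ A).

0.64

A ≡ A = 1 − |0.48 − 0.48| = 1 − 0.00 = 1.00
A ≡ (A ≡ A) = 1 − |0.48 − 1.00| = 1 − 0.52 = 0.48
B ∨ B = max(0.36, 0.36) = 0.36
¬(B ∨ B) = 1 − 0.36 = 0.64
¬(B ∨ B) ≡ A = 1 − |0.64 − 0.48| = 1 − 0.16 = 0.84
¬(¬(B ∨ B) ≡ A) = 1 − 0.84 = 0.16
¬¬(¬(B ∨ B) ≡ A) = 1 − 0.16 = 0.84
(A ≡ (A ≡ A)) ≡ ¬¬(¬(B ∨ B) ≡ A) = 1 − |0.48 − 0.84| = 1 − 0.36 = 0.64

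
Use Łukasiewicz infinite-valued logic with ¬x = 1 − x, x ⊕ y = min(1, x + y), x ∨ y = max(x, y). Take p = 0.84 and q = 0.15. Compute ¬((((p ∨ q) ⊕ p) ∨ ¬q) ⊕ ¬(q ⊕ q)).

p ∨ q = max(0.84, 0.15) = 0.84
(p ∨ q) ⊕ p = min(1, 0.84 + 0.84) = min(1, 1.68) = 1.00
¬q = 1 − 0.15 = 0.85
((p ∨ q) ⊕ p) ∨ ¬q = max(1.00, 0.85) = 1.00
q ⊕ q = min(1, 0.15 + 0.15) = min(1, 0.30) = 0.30
¬(q ⊕ q) = 1 − 0.30 = 0.70
(((p ∨ q) ⊕ p) ∨ ¬q) ⊕ ¬(q ⊕ q) = min(1, 1.00 + 0.70) = min(1, 1.70) = 1.00
¬((((p ∨ q) ⊕ p) ∨ ¬q) ⊕ ¬(q ⊕ q)) = 1 − 1.00 = 0.00

0.00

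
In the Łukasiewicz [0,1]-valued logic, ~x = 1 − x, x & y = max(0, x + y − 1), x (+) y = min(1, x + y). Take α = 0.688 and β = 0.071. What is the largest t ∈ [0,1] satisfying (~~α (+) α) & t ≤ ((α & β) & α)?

~α = 1 − 0.688 = 0.312
~~α = 1 − 0.312 = 0.688
~~α (+) α = min(1, 0.688 + 0.688) = min(1, 1.376) = 1.000
So the left factor is ~~α (+) α = 1.000.
α & β = max(0, 0.688 + 0.071 − 1) = max(0, -0.241) = 0.000
(α & β) & α = max(0, 0.000 + 0.688 − 1) = max(0, -0.312) = 0.000
So the right-hand bound is (α & β) & α = 0.000.
The residuum of the Łukasiewicz t-norm gives the supremum: min(1, 1 − 1.000 + 0.000).
1 − 1.000 + 0.000 = 0.000, so t = min(1, 0.000) = 0.000.
Check: 1.000 & 0.000 = max(0, 0.000) = 0.000 ≤ 0.000.

0.000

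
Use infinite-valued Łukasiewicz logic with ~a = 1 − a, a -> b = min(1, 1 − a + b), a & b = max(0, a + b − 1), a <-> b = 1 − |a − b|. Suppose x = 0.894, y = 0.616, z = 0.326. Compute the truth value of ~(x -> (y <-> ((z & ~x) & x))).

0.510

~x = 1 − 0.894 = 0.106
z & ~x = max(0, 0.326 + 0.106 − 1) = max(0, -0.568) = 0.000
(z & ~x) & x = max(0, 0.000 + 0.894 − 1) = max(0, -0.106) = 0.000
y <-> ((z & ~x) & x) = 1 − |0.616 − 0.000| = 1 − 0.616 = 0.384
x -> (y <-> ((z & ~x) & x)) = min(1, 1 − 0.894 + 0.384) = min(1, 0.490) = 0.490
~(x -> (y <-> ((z & ~x) & x))) = 1 − 0.490 = 0.510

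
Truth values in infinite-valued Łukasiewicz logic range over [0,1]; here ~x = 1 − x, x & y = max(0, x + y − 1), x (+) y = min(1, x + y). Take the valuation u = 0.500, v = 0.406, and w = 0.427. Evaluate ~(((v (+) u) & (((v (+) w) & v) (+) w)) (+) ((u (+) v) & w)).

0.095

v (+) u = min(1, 0.406 + 0.500) = min(1, 0.906) = 0.906
v (+) w = min(1, 0.406 + 0.427) = min(1, 0.833) = 0.833
(v (+) w) & v = max(0, 0.833 + 0.406 − 1) = max(0, 0.239) = 0.239
((v (+) w) & v) (+) w = min(1, 0.239 + 0.427) = min(1, 0.666) = 0.666
(v (+) u) & (((v (+) w) & v) (+) w) = max(0, 0.906 + 0.666 − 1) = max(0, 0.572) = 0.572
u (+) v = min(1, 0.500 + 0.406) = min(1, 0.906) = 0.906
(u (+) v) & w = max(0, 0.906 + 0.427 − 1) = max(0, 0.333) = 0.333
((v (+) u) & (((v (+) w) & v) (+) w)) (+) ((u (+) v) & w) = min(1, 0.572 + 0.333) = min(1, 0.905) = 0.905
~(((v (+) u) & (((v (+) w) & v) (+) w)) (+) ((u (+) v) & w)) = 1 − 0.905 = 0.095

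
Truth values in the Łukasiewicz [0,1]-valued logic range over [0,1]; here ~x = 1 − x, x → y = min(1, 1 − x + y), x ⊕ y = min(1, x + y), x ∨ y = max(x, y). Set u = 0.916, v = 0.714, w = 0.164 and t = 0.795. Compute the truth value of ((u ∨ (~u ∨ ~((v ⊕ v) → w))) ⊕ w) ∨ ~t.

1.000

~u = 1 − 0.916 = 0.084
v ⊕ v = min(1, 0.714 + 0.714) = min(1, 1.428) = 1.000
(v ⊕ v) → w = min(1, 1 − 1.000 + 0.164) = min(1, 0.164) = 0.164
~((v ⊕ v) → w) = 1 − 0.164 = 0.836
~u ∨ ~((v ⊕ v) → w) = max(0.084, 0.836) = 0.836
u ∨ (~u ∨ ~((v ⊕ v) → w)) = max(0.916, 0.836) = 0.916
(u ∨ (~u ∨ ~((v ⊕ v) → w))) ⊕ w = min(1, 0.916 + 0.164) = min(1, 1.080) = 1.000
~t = 1 − 0.795 = 0.205
((u ∨ (~u ∨ ~((v ⊕ v) → w))) ⊕ w) ∨ ~t = max(1.000, 0.205) = 1.000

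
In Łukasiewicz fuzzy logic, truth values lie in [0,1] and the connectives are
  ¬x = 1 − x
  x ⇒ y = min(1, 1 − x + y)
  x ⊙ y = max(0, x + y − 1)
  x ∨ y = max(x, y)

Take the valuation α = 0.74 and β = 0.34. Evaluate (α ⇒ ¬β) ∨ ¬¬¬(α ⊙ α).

0.92

¬β = 1 − 0.34 = 0.66
α ⇒ ¬β = min(1, 1 − 0.74 + 0.66) = min(1, 0.92) = 0.92
α ⊙ α = max(0, 0.74 + 0.74 − 1) = max(0, 0.48) = 0.48
¬(α ⊙ α) = 1 − 0.48 = 0.52
¬¬(α ⊙ α) = 1 − 0.52 = 0.48
¬¬¬(α ⊙ α) = 1 − 0.48 = 0.52
(α ⇒ ¬β) ∨ ¬¬¬(α ⊙ α) = max(0.92, 0.52) = 0.92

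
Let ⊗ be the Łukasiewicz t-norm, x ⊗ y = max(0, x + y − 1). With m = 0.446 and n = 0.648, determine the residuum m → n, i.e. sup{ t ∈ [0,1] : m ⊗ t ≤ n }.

The residuum of the Łukasiewicz t-norm gives the supremum: min(1, 1 − 0.446 + 0.648).
1 − 0.446 + 0.648 = 1.202, so t = min(1, 1.202) = 1.000.
Check: 0.446 ⊗ 1.000 = max(0, 0.446) = 0.446 ≤ 0.648.

1.000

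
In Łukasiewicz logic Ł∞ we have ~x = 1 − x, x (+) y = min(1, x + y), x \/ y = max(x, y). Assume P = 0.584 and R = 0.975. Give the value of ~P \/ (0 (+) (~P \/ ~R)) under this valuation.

~P = 1 − 0.584 = 0.416
~R = 1 − 0.975 = 0.025
~P \/ ~R = max(0.416, 0.025) = 0.416
0 (+) (~P \/ ~R) = min(1, 0.000 + 0.416) = min(1, 0.416) = 0.416
~P \/ (0 (+) (~P \/ ~R)) = max(0.416, 0.416) = 0.416

0.416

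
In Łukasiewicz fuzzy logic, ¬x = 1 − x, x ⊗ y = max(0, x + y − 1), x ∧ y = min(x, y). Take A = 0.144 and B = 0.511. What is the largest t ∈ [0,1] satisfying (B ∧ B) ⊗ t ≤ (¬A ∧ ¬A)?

B ∧ B = min(0.511, 0.511) = 0.511
So the left factor is B ∧ B = 0.511.
¬A = 1 − 0.144 = 0.856
¬A ∧ ¬A = min(0.856, 0.856) = 0.856
So the right-hand bound is ¬A ∧ ¬A = 0.856.
The residuum of the Łukasiewicz t-norm gives the supremum: min(1, 1 − 0.511 + 0.856).
1 − 0.511 + 0.856 = 1.345, so t = min(1, 1.345) = 1.000.
Check: 0.511 ⊗ 1.000 = max(0, 0.511) = 0.511 ≤ 0.856.

1.000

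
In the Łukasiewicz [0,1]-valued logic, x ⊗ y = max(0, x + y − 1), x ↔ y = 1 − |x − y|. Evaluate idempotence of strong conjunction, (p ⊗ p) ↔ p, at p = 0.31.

0.69

p ⊗ p = max(0, 0.31 + 0.31 − 1) = max(0, -0.38) = 0.00
(p ⊗ p) ↔ p = 1 − |0.00 − 0.31| = 1 − 0.31 = 0.69
(The value 0.69 < 1 shows this instance is not satisfied; fails in Ł∞ since a ⊗ a = max(0, 2a−1) ≠ a in general.)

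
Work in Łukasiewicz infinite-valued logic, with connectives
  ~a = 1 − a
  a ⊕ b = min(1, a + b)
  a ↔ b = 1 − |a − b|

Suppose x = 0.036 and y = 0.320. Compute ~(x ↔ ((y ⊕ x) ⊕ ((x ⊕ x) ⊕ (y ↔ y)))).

y ⊕ x = min(1, 0.320 + 0.036) = min(1, 0.356) = 0.356
x ⊕ x = min(1, 0.036 + 0.036) = min(1, 0.072) = 0.072
y ↔ y = 1 − |0.320 − 0.320| = 1 − 0.000 = 1.000
(x ⊕ x) ⊕ (y ↔ y) = min(1, 0.072 + 1.000) = min(1, 1.072) = 1.000
(y ⊕ x) ⊕ ((x ⊕ x) ⊕ (y ↔ y)) = min(1, 0.356 + 1.000) = min(1, 1.356) = 1.000
x ↔ ((y ⊕ x) ⊕ ((x ⊕ x) ⊕ (y ↔ y))) = 1 − |0.036 − 1.000| = 1 − 0.964 = 0.036
~(x ↔ ((y ⊕ x) ⊕ ((x ⊕ x) ⊕ (y ↔ y)))) = 1 − 0.036 = 0.964

0.964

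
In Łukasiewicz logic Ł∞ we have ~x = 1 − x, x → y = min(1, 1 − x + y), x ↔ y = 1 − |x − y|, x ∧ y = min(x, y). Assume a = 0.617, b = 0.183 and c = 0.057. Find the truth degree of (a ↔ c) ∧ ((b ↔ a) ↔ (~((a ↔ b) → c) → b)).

a ↔ c = 1 − |0.617 − 0.057| = 1 − 0.560 = 0.440
b ↔ a = 1 − |0.183 − 0.617| = 1 − 0.434 = 0.566
a ↔ b = 1 − |0.617 − 0.183| = 1 − 0.434 = 0.566
(a ↔ b) → c = min(1, 1 − 0.566 + 0.057) = min(1, 0.491) = 0.491
~((a ↔ b) → c) = 1 − 0.491 = 0.509
~((a ↔ b) → c) → b = min(1, 1 − 0.509 + 0.183) = min(1, 0.674) = 0.674
(b ↔ a) ↔ (~((a ↔ b) → c) → b) = 1 − |0.566 − 0.674| = 1 − 0.108 = 0.892
(a ↔ c) ∧ ((b ↔ a) ↔ (~((a ↔ b) → c) → b)) = min(0.440, 0.892) = 0.440

0.440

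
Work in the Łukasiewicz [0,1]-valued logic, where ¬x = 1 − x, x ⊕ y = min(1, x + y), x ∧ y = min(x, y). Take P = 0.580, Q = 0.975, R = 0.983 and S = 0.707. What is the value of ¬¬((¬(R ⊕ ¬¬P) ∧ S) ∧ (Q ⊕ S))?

¬P = 1 − 0.580 = 0.420
¬¬P = 1 − 0.420 = 0.580
R ⊕ ¬¬P = min(1, 0.983 + 0.580) = min(1, 1.563) = 1.000
¬(R ⊕ ¬¬P) = 1 − 1.000 = 0.000
¬(R ⊕ ¬¬P) ∧ S = min(0.000, 0.707) = 0.000
Q ⊕ S = min(1, 0.975 + 0.707) = min(1, 1.682) = 1.000
(¬(R ⊕ ¬¬P) ∧ S) ∧ (Q ⊕ S) = min(0.000, 1.000) = 0.000
¬((¬(R ⊕ ¬¬P) ∧ S) ∧ (Q ⊕ S)) = 1 − 0.000 = 1.000
¬¬((¬(R ⊕ ¬¬P) ∧ S) ∧ (Q ⊕ S)) = 1 − 1.000 = 0.000

0.000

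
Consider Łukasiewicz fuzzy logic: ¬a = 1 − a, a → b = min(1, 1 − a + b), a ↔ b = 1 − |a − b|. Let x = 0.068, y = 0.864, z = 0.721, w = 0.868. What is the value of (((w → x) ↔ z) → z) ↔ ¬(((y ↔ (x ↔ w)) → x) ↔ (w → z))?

0.121

w → x = min(1, 1 − 0.868 + 0.068) = min(1, 0.200) = 0.200
(w → x) ↔ z = 1 − |0.200 − 0.721| = 1 − 0.521 = 0.479
((w → x) ↔ z) → z = min(1, 1 − 0.479 + 0.721) = min(1, 1.242) = 1.000
x ↔ w = 1 − |0.068 − 0.868| = 1 − 0.800 = 0.200
y ↔ (x ↔ w) = 1 − |0.864 − 0.200| = 1 − 0.664 = 0.336
(y ↔ (x ↔ w)) → x = min(1, 1 − 0.336 + 0.068) = min(1, 0.732) = 0.732
w → z = min(1, 1 − 0.868 + 0.721) = min(1, 0.853) = 0.853
((y ↔ (x ↔ w)) → x) ↔ (w → z) = 1 − |0.732 − 0.853| = 1 − 0.121 = 0.879
¬(((y ↔ (x ↔ w)) → x) ↔ (w → z)) = 1 − 0.879 = 0.121
(((w → x) ↔ z) → z) ↔ ¬(((y ↔ (x ↔ w)) → x) ↔ (w → z)) = 1 − |1.000 − 0.121| = 1 − 0.879 = 0.121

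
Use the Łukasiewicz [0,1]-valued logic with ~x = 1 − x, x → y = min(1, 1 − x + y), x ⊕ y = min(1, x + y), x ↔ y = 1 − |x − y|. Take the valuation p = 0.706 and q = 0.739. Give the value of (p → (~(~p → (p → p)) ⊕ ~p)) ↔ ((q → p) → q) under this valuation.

0.816

~p = 1 − 0.706 = 0.294
p → p = min(1, 1 − 0.706 + 0.706) = min(1, 1.000) = 1.000
~p → (p → p) = min(1, 1 − 0.294 + 1.000) = min(1, 1.706) = 1.000
~(~p → (p → p)) = 1 − 1.000 = 0.000
~(~p → (p → p)) ⊕ ~p = min(1, 0.000 + 0.294) = min(1, 0.294) = 0.294
p → (~(~p → (p → p)) ⊕ ~p) = min(1, 1 − 0.706 + 0.294) = min(1, 0.588) = 0.588
q → p = min(1, 1 − 0.739 + 0.706) = min(1, 0.967) = 0.967
(q → p) → q = min(1, 1 − 0.967 + 0.739) = min(1, 0.772) = 0.772
(p → (~(~p → (p → p)) ⊕ ~p)) ↔ ((q → p) → q) = 1 − |0.588 − 0.772| = 1 − 0.184 = 0.816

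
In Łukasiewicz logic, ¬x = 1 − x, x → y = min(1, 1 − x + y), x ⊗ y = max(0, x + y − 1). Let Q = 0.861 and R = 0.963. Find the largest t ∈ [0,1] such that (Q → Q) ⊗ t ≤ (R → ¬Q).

0.176

Q → Q = min(1, 1 − 0.861 + 0.861) = min(1, 1.000) = 1.000
So the left factor is Q → Q = 1.000.
¬Q = 1 − 0.861 = 0.139
R → ¬Q = min(1, 1 − 0.963 + 0.139) = min(1, 0.176) = 0.176
So the right-hand bound is R → ¬Q = 0.176.
The residuum of the Łukasiewicz t-norm gives the supremum: min(1, 1 − 1.000 + 0.176).
1 − 1.000 + 0.176 = 0.176, so t = min(1, 0.176) = 0.176.
Check: 1.000 ⊗ 0.176 = max(0, 0.176) = 0.176 ≤ 0.176.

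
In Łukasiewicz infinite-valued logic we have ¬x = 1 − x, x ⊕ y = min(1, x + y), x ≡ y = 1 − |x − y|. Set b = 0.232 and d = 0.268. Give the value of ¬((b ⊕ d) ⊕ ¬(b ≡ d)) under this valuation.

0.464

b ⊕ d = min(1, 0.232 + 0.268) = min(1, 0.500) = 0.500
b ≡ d = 1 − |0.232 − 0.268| = 1 − 0.036 = 0.964
¬(b ≡ d) = 1 − 0.964 = 0.036
(b ⊕ d) ⊕ ¬(b ≡ d) = min(1, 0.500 + 0.036) = min(1, 0.536) = 0.536
¬((b ⊕ d) ⊕ ¬(b ≡ d)) = 1 − 0.536 = 0.464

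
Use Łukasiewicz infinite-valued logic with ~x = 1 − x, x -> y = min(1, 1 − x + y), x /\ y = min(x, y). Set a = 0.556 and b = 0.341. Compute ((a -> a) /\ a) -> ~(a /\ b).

1.000

a -> a = min(1, 1 − 0.556 + 0.556) = min(1, 1.000) = 1.000
(a -> a) /\ a = min(1.000, 0.556) = 0.556
a /\ b = min(0.556, 0.341) = 0.341
~(a /\ b) = 1 − 0.341 = 0.659
((a -> a) /\ a) -> ~(a /\ b) = min(1, 1 − 0.556 + 0.659) = min(1, 1.103) = 1.000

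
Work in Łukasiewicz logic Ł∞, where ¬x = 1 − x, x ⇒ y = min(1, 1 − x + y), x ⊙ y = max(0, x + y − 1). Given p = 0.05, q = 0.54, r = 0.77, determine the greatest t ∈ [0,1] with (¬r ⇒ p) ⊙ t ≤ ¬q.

¬r = 1 − 0.77 = 0.23
¬r ⇒ p = min(1, 1 − 0.23 + 0.05) = min(1, 0.82) = 0.82
So the left factor is ¬r ⇒ p = 0.82.
¬q = 1 − 0.54 = 0.46
So the right-hand bound is ¬q = 0.46.
The residuum of the Łukasiewicz t-norm gives the supremum: min(1, 1 − 0.82 + 0.46).
1 − 0.82 + 0.46 = 0.64, so t = min(1, 0.64) = 0.64.
Check: 0.82 ⊙ 0.64 = max(0, 0.46) = 0.46 ≤ 0.46.

0.64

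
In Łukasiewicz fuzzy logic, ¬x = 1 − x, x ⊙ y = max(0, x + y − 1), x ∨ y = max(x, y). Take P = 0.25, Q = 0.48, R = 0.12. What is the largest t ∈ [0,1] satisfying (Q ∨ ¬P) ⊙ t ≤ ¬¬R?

¬P = 1 − 0.25 = 0.75
Q ∨ ¬P = max(0.48, 0.75) = 0.75
So the left factor is Q ∨ ¬P = 0.75.
¬R = 1 − 0.12 = 0.88
¬¬R = 1 − 0.88 = 0.12
So the right-hand bound is ¬¬R = 0.12.
The residuum of the Łukasiewicz t-norm gives the supremum: min(1, 1 − 0.75 + 0.12).
1 − 0.75 + 0.12 = 0.37, so t = min(1, 0.37) = 0.37.
Check: 0.75 ⊙ 0.37 = max(0, 0.12) = 0.12 ≤ 0.12.

0.37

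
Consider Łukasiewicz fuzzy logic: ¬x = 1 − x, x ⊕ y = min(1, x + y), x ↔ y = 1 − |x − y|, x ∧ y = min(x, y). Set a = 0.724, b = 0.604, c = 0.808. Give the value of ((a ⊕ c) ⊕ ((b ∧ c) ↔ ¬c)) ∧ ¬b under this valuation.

0.396

a ⊕ c = min(1, 0.724 + 0.808) = min(1, 1.532) = 1.000
b ∧ c = min(0.604, 0.808) = 0.604
¬c = 1 − 0.808 = 0.192
(b ∧ c) ↔ ¬c = 1 − |0.604 − 0.192| = 1 − 0.412 = 0.588
(a ⊕ c) ⊕ ((b ∧ c) ↔ ¬c) = min(1, 1.000 + 0.588) = min(1, 1.588) = 1.000
¬b = 1 − 0.604 = 0.396
((a ⊕ c) ⊕ ((b ∧ c) ↔ ¬c)) ∧ ¬b = min(1.000, 0.396) = 0.396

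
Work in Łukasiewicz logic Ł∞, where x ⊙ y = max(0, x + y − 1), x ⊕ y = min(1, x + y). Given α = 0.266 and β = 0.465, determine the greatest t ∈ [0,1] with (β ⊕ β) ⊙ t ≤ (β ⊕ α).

0.801

β ⊕ β = min(1, 0.465 + 0.465) = min(1, 0.930) = 0.930
So the left factor is β ⊕ β = 0.930.
β ⊕ α = min(1, 0.465 + 0.266) = min(1, 0.731) = 0.731
So the right-hand bound is β ⊕ α = 0.731.
The residuum of the Łukasiewicz t-norm gives the supremum: min(1, 1 − 0.930 + 0.731).
1 − 0.930 + 0.731 = 0.801, so t = min(1, 0.801) = 0.801.
Check: 0.930 ⊙ 0.801 = max(0, 0.731) = 0.731 ≤ 0.731.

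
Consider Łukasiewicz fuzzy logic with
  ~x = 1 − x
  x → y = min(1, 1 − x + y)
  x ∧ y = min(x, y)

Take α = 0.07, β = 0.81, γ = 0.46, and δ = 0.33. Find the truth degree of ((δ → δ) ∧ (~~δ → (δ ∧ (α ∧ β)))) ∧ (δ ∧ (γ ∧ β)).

δ → δ = min(1, 1 − 0.33 + 0.33) = min(1, 1.00) = 1.00
~δ = 1 − 0.33 = 0.67
~~δ = 1 − 0.67 = 0.33
α ∧ β = min(0.07, 0.81) = 0.07
δ ∧ (α ∧ β) = min(0.33, 0.07) = 0.07
~~δ → (δ ∧ (α ∧ β)) = min(1, 1 − 0.33 + 0.07) = min(1, 0.74) = 0.74
(δ → δ) ∧ (~~δ → (δ ∧ (α ∧ β))) = min(1.00, 0.74) = 0.74
γ ∧ β = min(0.46, 0.81) = 0.46
δ ∧ (γ ∧ β) = min(0.33, 0.46) = 0.33
((δ → δ) ∧ (~~δ → (δ ∧ (α ∧ β)))) ∧ (δ ∧ (γ ∧ β)) = min(0.74, 0.33) = 0.33

0.33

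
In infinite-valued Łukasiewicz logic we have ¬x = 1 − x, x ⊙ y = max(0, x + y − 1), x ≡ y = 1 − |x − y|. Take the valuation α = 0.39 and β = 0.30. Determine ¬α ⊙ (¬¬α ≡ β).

0.52

¬α = 1 − 0.39 = 0.61
¬¬α = 1 − 0.61 = 0.39
¬¬α ≡ β = 1 − |0.39 − 0.30| = 1 − 0.09 = 0.91
¬α ⊙ (¬¬α ≡ β) = max(0, 0.61 + 0.91 − 1) = max(0, 0.52) = 0.52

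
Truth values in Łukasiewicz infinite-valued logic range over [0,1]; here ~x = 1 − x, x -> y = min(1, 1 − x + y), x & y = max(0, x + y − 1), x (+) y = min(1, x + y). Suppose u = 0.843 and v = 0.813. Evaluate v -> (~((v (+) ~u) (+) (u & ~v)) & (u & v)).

~u = 1 − 0.843 = 0.157
v (+) ~u = min(1, 0.813 + 0.157) = min(1, 0.970) = 0.970
~v = 1 − 0.813 = 0.187
u & ~v = max(0, 0.843 + 0.187 − 1) = max(0, 0.030) = 0.030
(v (+) ~u) (+) (u & ~v) = min(1, 0.970 + 0.030) = min(1, 1.000) = 1.000
~((v (+) ~u) (+) (u & ~v)) = 1 − 1.000 = 0.000
u & v = max(0, 0.843 + 0.813 − 1) = max(0, 0.656) = 0.656
~((v (+) ~u) (+) (u & ~v)) & (u & v) = max(0, 0.000 + 0.656 − 1) = max(0, -0.344) = 0.000
v -> (~((v (+) ~u) (+) (u & ~v)) & (u & v)) = min(1, 1 − 0.813 + 0.000) = min(1, 0.187) = 0.187

0.187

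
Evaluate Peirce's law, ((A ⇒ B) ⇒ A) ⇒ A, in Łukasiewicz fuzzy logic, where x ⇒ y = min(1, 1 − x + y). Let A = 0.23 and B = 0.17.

0.94

A ⇒ B = min(1, 1 − 0.23 + 0.17) = min(1, 0.94) = 0.94
(A ⇒ B) ⇒ A = min(1, 1 − 0.94 + 0.23) = min(1, 0.29) = 0.29
((A ⇒ B) ⇒ A) ⇒ A = min(1, 1 − 0.29 + 0.23) = min(1, 0.94) = 0.94
(The value 0.94 < 1 shows this instance is not satisfied; not a Ł∞-tautology in general.)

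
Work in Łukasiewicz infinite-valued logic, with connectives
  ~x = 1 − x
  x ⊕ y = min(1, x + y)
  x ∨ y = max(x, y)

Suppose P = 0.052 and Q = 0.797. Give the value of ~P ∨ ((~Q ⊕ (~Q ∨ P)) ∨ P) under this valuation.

~P = 1 − 0.052 = 0.948
~Q = 1 − 0.797 = 0.203
~Q ∨ P = max(0.203, 0.052) = 0.203
~Q ⊕ (~Q ∨ P) = min(1, 0.203 + 0.203) = min(1, 0.406) = 0.406
(~Q ⊕ (~Q ∨ P)) ∨ P = max(0.406, 0.052) = 0.406
~P ∨ ((~Q ⊕ (~Q ∨ P)) ∨ P) = max(0.948, 0.406) = 0.948

0.948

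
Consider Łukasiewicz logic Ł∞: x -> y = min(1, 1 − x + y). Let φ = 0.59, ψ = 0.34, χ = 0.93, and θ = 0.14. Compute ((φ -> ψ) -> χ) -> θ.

φ -> ψ = min(1, 1 − 0.59 + 0.34) = min(1, 0.75) = 0.75
(φ -> ψ) -> χ = min(1, 1 − 0.75 + 0.93) = min(1, 1.18) = 1.00
((φ -> ψ) -> χ) -> θ = min(1, 1 − 1.00 + 0.14) = min(1, 0.14) = 0.14

0.14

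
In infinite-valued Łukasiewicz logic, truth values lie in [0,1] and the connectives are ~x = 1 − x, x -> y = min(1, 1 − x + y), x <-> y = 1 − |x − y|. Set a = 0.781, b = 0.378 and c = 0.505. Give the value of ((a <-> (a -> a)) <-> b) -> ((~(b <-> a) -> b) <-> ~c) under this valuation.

0.923

a -> a = min(1, 1 − 0.781 + 0.781) = min(1, 1.000) = 1.000
a <-> (a -> a) = 1 − |0.781 − 1.000| = 1 − 0.219 = 0.781
(a <-> (a -> a)) <-> b = 1 − |0.781 − 0.378| = 1 − 0.403 = 0.597
b <-> a = 1 − |0.378 − 0.781| = 1 − 0.403 = 0.597
~(b <-> a) = 1 − 0.597 = 0.403
~(b <-> a) -> b = min(1, 1 − 0.403 + 0.378) = min(1, 0.975) = 0.975
~c = 1 − 0.505 = 0.495
(~(b <-> a) -> b) <-> ~c = 1 − |0.975 − 0.495| = 1 − 0.480 = 0.520
((a <-> (a -> a)) <-> b) -> ((~(b <-> a) -> b) <-> ~c) = min(1, 1 − 0.597 + 0.520) = min(1, 0.923) = 0.923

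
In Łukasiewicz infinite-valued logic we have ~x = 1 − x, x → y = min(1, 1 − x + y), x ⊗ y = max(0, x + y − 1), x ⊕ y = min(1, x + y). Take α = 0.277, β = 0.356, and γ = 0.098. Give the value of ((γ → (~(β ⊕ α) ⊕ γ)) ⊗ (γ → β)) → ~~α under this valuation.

β ⊕ α = min(1, 0.356 + 0.277) = min(1, 0.633) = 0.633
~(β ⊕ α) = 1 − 0.633 = 0.367
~(β ⊕ α) ⊕ γ = min(1, 0.367 + 0.098) = min(1, 0.465) = 0.465
γ → (~(β ⊕ α) ⊕ γ) = min(1, 1 − 0.098 + 0.465) = min(1, 1.367) = 1.000
γ → β = min(1, 1 − 0.098 + 0.356) = min(1, 1.258) = 1.000
(γ → (~(β ⊕ α) ⊕ γ)) ⊗ (γ → β) = max(0, 1.000 + 1.000 − 1) = max(0, 1.000) = 1.000
~α = 1 − 0.277 = 0.723
~~α = 1 − 0.723 = 0.277
((γ → (~(β ⊕ α) ⊕ γ)) ⊗ (γ → β)) → ~~α = min(1, 1 − 1.000 + 0.277) = min(1, 0.277) = 0.277

0.277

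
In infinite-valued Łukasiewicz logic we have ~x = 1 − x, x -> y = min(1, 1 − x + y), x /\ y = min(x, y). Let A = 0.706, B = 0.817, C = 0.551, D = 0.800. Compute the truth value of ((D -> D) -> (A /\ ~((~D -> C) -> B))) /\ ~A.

D -> D = min(1, 1 − 0.800 + 0.800) = min(1, 1.000) = 1.000
~D = 1 − 0.800 = 0.200
~D -> C = min(1, 1 − 0.200 + 0.551) = min(1, 1.351) = 1.000
(~D -> C) -> B = min(1, 1 − 1.000 + 0.817) = min(1, 0.817) = 0.817
~((~D -> C) -> B) = 1 − 0.817 = 0.183
A /\ ~((~D -> C) -> B) = min(0.706, 0.183) = 0.183
(D -> D) -> (A /\ ~((~D -> C) -> B)) = min(1, 1 − 1.000 + 0.183) = min(1, 0.183) = 0.183
~A = 1 − 0.706 = 0.294
((D -> D) -> (A /\ ~((~D -> C) -> B))) /\ ~A = min(0.183, 0.294) = 0.183

0.183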